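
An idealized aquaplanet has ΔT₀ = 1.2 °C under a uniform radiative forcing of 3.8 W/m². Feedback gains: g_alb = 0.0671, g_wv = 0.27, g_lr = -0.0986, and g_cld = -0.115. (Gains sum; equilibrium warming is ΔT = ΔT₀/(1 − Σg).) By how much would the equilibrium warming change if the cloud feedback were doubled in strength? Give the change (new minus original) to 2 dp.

Original: g = 0.1235, ΔT = 1.2/(1−0.1235) = 1.3691 °C.
With doubled cloud: g' = 0.0085, ΔT' = 1.2/(1−0.0085) = 1.2103 °C.
Change = 1.2103 − 1.3691 = -0.16 °C.

-0.16 °C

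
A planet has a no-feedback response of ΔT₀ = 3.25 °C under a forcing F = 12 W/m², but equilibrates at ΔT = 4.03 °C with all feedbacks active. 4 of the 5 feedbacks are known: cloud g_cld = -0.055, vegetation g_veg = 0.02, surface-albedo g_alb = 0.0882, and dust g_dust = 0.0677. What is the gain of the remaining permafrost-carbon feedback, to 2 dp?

Amplification A = ΔT/ΔT₀ = 4.03/3.25 = 1.24.
Total gain g = 1 − 1/A = 1 − 1/1.24 = 0.1935.
Known gains sum to -0.055 + 0.02 + 0.0882 + 0.0677 = 0.1209.
g_pf = 0.1935 − 0.1209 = 0.07.

0.07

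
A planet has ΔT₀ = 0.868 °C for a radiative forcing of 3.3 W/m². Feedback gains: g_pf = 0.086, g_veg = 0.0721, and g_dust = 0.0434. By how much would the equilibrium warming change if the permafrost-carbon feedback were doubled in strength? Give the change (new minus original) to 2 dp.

0.13 °C

Original: g = 0.2015, ΔT = 0.868/(1−0.2015) = 1.0870 °C.
With doubled permafrost-carbon: g' = 0.2875, ΔT' = 0.868/(1−0.2875) = 1.2182 °C.
Change = 1.2182 − 1.0870 = 0.13 °C.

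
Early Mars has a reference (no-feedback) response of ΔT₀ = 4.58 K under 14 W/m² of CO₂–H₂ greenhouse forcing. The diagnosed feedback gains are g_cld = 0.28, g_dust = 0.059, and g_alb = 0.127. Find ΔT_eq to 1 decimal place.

Total gain g = 0.28 + 0.059 + 0.127 = 0.466.
Amplification A = 1/(1 − 0.466) = 1.873.
ΔT = 4.58 × 1.873 = 8.6 K.

8.6 K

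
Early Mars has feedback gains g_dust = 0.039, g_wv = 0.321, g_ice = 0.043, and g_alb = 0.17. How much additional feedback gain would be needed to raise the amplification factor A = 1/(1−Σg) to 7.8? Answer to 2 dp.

0.30

Current total gain = 0.573.
Target gain for A = 7.8: g* = 1 − 1/7.8 = 0.8718.
Additional gain needed = 0.8718 − 0.573 = 0.30.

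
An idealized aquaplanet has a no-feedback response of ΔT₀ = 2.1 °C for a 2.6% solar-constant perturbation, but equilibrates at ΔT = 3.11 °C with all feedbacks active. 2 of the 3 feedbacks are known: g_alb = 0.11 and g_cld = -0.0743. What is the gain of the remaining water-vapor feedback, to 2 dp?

Amplification A = ΔT/ΔT₀ = 3.11/2.1 = 1.481.
Total gain g = 1 − 1/A = 1 − 1/1.481 = 0.3248.
Known gains sum to 0.11 − 0.0743 = 0.0357.
g_wv = 0.3248 − 0.0357 = 0.29.

0.29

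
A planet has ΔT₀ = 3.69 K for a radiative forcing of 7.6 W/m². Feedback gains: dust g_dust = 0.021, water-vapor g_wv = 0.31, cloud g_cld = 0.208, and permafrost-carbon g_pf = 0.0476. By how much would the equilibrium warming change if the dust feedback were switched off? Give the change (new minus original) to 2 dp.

Original: g = 0.5866, ΔT = 3.69/(1−0.5866) = 8.9260 K.
Without dust: g' = 0.5656, ΔT' = 3.69/(1−0.5656) = 8.4945 K.
Change = 8.4945 − 8.9260 = -0.43 K.

-0.43 K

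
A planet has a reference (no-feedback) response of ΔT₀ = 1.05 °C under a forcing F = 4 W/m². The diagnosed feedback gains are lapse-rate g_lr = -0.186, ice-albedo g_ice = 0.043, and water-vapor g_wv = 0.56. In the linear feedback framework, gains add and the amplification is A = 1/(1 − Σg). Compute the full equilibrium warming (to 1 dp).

1.8 °C

Total gain g = -0.186 + 0.043 + 0.56 = 0.417.
Amplification A = 1/(1 − 0.417) = 1.715.
ΔT = 1.05 × 1.715 = 1.8 °C.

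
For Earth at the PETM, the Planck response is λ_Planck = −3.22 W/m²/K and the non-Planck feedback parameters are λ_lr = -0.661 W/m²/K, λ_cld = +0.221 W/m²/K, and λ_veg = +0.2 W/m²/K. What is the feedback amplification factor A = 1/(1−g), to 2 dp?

Convert to gains: g_lr = -0.661/3.22 = -0.2053; g_cld = 0.221/3.22 = 0.06863; g_veg = 0.2/3.22 = 0.06211.
Total gain g = -0.07456.
A = 1/(1 + 0.07456) = 0.93.

0.93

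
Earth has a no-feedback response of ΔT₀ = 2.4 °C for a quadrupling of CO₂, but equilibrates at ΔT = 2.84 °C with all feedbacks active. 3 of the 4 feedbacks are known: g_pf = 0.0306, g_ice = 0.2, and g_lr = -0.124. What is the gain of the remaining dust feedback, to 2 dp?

Amplification A = ΔT/ΔT₀ = 2.84/2.4 = 1.183.
Total gain g = 1 − 1/A = 1 − 1/1.183 = 0.1547.
Known gains sum to 0.0306 + 0.2 − 0.124 = 0.1066.
g_dust = 0.1547 − 0.1066 = 0.05.

0.05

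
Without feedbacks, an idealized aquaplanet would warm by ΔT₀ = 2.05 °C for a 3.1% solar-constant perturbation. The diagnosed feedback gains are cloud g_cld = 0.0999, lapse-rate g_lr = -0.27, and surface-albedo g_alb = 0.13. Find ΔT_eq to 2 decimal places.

1.97 °C

Total gain g = 0.0999 − 0.27 + 0.13 = -0.0401.
Amplification A = 1/(1 + 0.0401) = 0.9614.
ΔT = 2.05 × 0.9614 = 1.97 °C.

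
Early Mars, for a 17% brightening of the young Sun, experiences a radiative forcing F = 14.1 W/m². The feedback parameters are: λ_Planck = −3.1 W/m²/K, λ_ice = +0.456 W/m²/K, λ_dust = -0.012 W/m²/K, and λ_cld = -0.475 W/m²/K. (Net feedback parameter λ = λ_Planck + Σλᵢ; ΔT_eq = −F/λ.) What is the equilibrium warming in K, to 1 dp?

Net feedback parameter λ = (−3.1) + (+0.456) + (-0.012) + (-0.475) = -3.131 W/m²/K.
ΔT = −F/λ = −14.1/(-3.131) = 4.5 K.

4.5 K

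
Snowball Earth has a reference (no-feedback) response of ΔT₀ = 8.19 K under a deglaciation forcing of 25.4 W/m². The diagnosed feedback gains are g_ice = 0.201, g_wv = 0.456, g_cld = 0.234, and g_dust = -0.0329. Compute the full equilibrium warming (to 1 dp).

Total gain g = 0.201 + 0.456 + 0.234 − 0.0329 = 0.8581.
Amplification A = 1/(1 − 0.8581) = 7.047.
ΔT = 8.19 × 7.047 = 57.7 K.

57.7 K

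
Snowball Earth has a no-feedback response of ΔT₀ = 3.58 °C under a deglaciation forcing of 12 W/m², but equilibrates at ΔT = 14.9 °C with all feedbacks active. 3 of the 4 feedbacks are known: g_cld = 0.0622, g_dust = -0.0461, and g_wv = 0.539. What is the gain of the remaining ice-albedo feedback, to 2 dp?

0.20

Amplification A = ΔT/ΔT₀ = 14.9/3.58 = 4.162.
Total gain g = 1 − 1/A = 1 − 1/4.162 = 0.7597.
Known gains sum to 0.0622 − 0.0461 + 0.539 = 0.5551.
g_ice = 0.7597 − 0.5551 = 0.20.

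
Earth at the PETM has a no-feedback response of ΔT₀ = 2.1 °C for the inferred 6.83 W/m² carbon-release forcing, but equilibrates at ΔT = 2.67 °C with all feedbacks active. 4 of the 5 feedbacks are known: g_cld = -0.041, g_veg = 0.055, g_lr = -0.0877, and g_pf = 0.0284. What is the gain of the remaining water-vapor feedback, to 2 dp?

Amplification A = ΔT/ΔT₀ = 2.67/2.1 = 1.271.
Total gain g = 1 − 1/A = 1 − 1/1.271 = 0.2132.
Known gains sum to -0.041 + 0.055 − 0.0877 + 0.0284 = -0.0453.
g_wv = 0.2132 + 0.0453 = 0.26.

0.26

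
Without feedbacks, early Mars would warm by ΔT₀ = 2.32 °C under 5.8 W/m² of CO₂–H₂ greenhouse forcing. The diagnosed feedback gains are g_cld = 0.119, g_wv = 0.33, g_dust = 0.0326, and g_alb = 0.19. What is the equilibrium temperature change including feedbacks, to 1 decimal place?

Total gain g = 0.119 + 0.33 + 0.0326 + 0.19 = 0.6716.
Amplification A = 1/(1 − 0.6716) = 3.045.
ΔT = 2.32 × 3.045 = 7.1 °C.

7.1 °C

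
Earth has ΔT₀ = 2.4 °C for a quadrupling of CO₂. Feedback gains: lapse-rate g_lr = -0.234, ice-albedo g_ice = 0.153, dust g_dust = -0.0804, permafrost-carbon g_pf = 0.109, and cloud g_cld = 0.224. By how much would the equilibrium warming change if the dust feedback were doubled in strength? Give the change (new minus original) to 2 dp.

-0.26 °C

Original: g = 0.1716, ΔT = 2.4/(1−0.1716) = 2.8972 °C.
With doubled dust: g' = 0.0912, ΔT' = 2.4/(1−0.0912) = 2.6408 °C.
Change = 2.6408 − 2.8972 = -0.26 °C.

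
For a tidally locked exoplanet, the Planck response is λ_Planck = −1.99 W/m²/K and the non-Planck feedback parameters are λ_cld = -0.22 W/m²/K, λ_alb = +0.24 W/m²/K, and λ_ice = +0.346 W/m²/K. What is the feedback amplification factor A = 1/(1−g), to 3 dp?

Convert to gains: g_cld = -0.22/1.99 = -0.1106; g_alb = 0.24/1.99 = 0.1206; g_ice = 0.346/1.99 = 0.1739.
Total gain g = 0.1839.
A = 1/(1 − 0.1839) = 1.225.

1.225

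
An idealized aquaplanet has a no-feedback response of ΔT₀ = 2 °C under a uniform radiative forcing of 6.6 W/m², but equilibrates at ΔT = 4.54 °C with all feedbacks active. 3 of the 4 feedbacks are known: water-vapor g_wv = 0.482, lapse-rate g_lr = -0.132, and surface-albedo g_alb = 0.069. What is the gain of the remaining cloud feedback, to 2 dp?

0.14

Amplification A = ΔT/ΔT₀ = 4.54/2 = 2.27.
Total gain g = 1 − 1/A = 1 − 1/2.27 = 0.5595.
Known gains sum to 0.482 − 0.132 + 0.069 = 0.419.
g_cld = 0.5595 − 0.419 = 0.14.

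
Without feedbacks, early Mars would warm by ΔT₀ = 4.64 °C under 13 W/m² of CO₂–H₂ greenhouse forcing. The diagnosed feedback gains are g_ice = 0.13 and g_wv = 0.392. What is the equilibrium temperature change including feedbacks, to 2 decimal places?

9.71 °C

Total gain g = 0.13 + 0.392 = 0.522.
Amplification A = 1/(1 − 0.522) = 2.092.
ΔT = 4.64 × 2.092 = 9.71 °C.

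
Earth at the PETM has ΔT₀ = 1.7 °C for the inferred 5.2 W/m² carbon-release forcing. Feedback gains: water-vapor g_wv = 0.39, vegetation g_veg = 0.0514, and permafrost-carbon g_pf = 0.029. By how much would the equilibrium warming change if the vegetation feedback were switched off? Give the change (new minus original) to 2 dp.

Original: g = 0.4704, ΔT = 1.7/(1−0.4704) = 3.2100 °C.
Without vegetation: g' = 0.419, ΔT' = 1.7/(1−0.419) = 2.9260 °C.
Change = 2.9260 − 3.2100 = -0.28 °C.

-0.28 °C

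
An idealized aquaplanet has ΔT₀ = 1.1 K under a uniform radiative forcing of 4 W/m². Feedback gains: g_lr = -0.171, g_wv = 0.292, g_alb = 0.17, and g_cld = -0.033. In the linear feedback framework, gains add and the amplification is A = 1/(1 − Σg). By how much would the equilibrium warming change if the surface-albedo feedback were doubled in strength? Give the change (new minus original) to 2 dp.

0.44 K

Original: g = 0.258, ΔT = 1.1/(1−0.258) = 1.4825 K.
With doubled surface-albedo: g' = 0.428, ΔT' = 1.1/(1−0.428) = 1.9231 K.
Change = 1.9231 − 1.4825 = 0.44 K.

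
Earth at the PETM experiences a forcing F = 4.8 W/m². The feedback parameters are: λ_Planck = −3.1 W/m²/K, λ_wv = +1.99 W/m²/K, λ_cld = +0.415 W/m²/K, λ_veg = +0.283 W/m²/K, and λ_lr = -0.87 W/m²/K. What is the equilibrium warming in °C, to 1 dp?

Net feedback parameter λ = (−3.1) + (+1.99) + (+0.415) + (+0.283) + (-0.87) = -1.282 W/m²/K.
ΔT = −F/λ = −4.8/(-1.282) = 3.7 °C.

3.7 °C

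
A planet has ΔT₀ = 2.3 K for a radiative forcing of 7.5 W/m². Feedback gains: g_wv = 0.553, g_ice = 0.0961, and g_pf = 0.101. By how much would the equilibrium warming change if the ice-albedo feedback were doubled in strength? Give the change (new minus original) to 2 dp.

5.75 K

Original: g = 0.7501, ΔT = 2.3/(1−0.7501) = 9.2037 K.
With doubled ice-albedo: g' = 0.8462, ΔT' = 2.3/(1−0.8462) = 14.9545 K.
Change = 14.9545 − 9.2037 = 5.75 K.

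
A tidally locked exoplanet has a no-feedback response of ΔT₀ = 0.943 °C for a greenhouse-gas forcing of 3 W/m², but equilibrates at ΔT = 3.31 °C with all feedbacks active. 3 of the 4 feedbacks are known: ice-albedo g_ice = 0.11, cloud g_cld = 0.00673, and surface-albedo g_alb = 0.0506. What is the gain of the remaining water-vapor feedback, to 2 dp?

0.55

Amplification A = ΔT/ΔT₀ = 3.31/0.943 = 3.51.
Total gain g = 1 − 1/A = 1 − 1/3.51 = 0.7151.
Known gains sum to 0.11 + 0.00673 + 0.0506 = 0.16733.
g_wv = 0.7151 − 0.16733 = 0.55.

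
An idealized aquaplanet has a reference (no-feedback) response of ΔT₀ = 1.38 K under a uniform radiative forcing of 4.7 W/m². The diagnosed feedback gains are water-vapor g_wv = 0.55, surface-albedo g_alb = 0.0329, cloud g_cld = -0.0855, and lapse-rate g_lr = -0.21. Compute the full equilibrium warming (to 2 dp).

Total gain g = 0.55 + 0.0329 − 0.0855 − 0.21 = 0.2874.
Amplification A = 1/(1 − 0.2874) = 1.403.
ΔT = 1.38 × 1.403 = 1.94 K.

1.94 K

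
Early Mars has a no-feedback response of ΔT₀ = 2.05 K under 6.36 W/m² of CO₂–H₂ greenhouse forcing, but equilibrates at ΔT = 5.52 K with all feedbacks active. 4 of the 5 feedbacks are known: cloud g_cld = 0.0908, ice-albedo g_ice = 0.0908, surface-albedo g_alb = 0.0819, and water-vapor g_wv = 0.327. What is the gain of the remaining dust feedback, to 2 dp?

0.04

Amplification A = ΔT/ΔT₀ = 5.52/2.05 = 2.693.
Total gain g = 1 − 1/A = 1 − 1/2.693 = 0.6287.
Known gains sum to 0.0908 + 0.0908 + 0.0819 + 0.327 = 0.5905.
g_dust = 0.6287 − 0.5905 = 0.04.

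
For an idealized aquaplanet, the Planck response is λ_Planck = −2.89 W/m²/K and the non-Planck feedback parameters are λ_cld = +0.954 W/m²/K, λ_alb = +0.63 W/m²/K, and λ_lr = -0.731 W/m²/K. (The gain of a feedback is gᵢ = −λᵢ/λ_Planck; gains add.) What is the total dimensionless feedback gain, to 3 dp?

0.295

Convert to gains: g_cld = 0.954/2.89 = 0.3301; g_alb = 0.63/2.89 = 0.218; g_lr = -0.731/2.89 = -0.2529.
Total gain g = 0.2952.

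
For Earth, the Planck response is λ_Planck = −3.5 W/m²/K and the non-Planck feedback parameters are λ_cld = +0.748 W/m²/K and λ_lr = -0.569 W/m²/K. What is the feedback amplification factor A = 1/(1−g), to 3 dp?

1.054

Convert to gains: g_cld = 0.748/3.5 = 0.2137; g_lr = -0.569/3.5 = -0.1626.
Total gain g = 0.0511.
A = 1/(1 − 0.0511) = 1.054.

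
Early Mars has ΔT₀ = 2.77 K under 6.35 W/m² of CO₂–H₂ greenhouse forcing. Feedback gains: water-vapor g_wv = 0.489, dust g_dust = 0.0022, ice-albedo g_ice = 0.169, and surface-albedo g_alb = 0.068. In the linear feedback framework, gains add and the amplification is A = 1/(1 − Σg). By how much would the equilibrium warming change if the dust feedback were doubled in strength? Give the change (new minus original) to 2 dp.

0.08 K

Original: g = 0.7282, ΔT = 2.77/(1−0.7282) = 10.1913 K.
With doubled dust: g' = 0.7304, ΔT' = 2.77/(1−0.7304) = 10.2745 K.
Change = 10.2745 − 10.1913 = 0.08 K.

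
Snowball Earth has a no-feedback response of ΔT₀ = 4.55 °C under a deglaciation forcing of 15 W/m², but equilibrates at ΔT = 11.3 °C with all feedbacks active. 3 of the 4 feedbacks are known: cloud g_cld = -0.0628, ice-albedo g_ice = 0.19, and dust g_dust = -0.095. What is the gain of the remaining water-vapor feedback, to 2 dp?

0.57

Amplification A = ΔT/ΔT₀ = 11.3/4.55 = 2.484.
Total gain g = 1 − 1/A = 1 − 1/2.484 = 0.5974.
Known gains sum to -0.0628 + 0.19 − 0.095 = 0.0322.
g_wv = 0.5974 − 0.0322 = 0.57.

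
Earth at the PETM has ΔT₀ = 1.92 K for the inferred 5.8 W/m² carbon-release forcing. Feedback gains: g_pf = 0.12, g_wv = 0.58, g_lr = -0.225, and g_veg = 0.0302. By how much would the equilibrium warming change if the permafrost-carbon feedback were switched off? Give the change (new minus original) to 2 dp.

-0.76 K

Original: g = 0.5052, ΔT = 1.92/(1−0.5052) = 3.8804 K.
Without permafrost-carbon: g' = 0.3852, ΔT' = 1.92/(1−0.3852) = 3.1230 K.
Change = 3.1230 − 3.8804 = -0.76 K.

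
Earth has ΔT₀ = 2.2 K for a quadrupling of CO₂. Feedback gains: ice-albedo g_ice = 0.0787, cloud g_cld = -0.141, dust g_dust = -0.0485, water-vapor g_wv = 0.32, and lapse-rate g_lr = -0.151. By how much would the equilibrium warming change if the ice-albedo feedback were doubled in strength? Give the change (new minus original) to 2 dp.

Original: g = 0.0582, ΔT = 2.2/(1−0.0582) = 2.3360 K.
With doubled ice-albedo: g' = 0.1369, ΔT' = 2.2/(1−0.1369) = 2.5490 K.
Change = 2.5490 − 2.3360 = 0.21 K.

0.21 K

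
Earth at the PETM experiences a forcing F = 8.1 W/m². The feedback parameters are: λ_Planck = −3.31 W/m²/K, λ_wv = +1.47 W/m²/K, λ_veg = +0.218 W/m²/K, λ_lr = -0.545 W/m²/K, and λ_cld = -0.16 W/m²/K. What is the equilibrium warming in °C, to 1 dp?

3.5 °C

Net feedback parameter λ = (−3.31) + (+1.47) + (+0.218) + (-0.545) + (-0.16) = -2.327 W/m²/K.
ΔT = −F/λ = −8.1/(-2.327) = 3.5 °C.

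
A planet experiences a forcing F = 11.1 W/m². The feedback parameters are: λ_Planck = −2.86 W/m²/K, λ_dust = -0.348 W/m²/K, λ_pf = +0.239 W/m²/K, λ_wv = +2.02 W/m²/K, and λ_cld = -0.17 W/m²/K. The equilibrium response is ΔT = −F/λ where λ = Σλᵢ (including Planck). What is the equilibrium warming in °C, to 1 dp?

Net feedback parameter λ = (−2.86) + (-0.348) + (+0.239) + (+2.02) + (-0.17) = -1.119 W/m²/K.
ΔT = −F/λ = −11.1/(-1.119) = 9.9 °C.

9.9 °C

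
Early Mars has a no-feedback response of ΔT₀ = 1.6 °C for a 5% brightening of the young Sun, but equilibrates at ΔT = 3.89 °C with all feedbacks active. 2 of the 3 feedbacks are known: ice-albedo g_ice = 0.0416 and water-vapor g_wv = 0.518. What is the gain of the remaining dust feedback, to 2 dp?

Amplification A = ΔT/ΔT₀ = 3.89/1.6 = 2.431.
Total gain g = 1 − 1/A = 1 − 1/2.431 = 0.5886.
Known gains sum to 0.0416 + 0.518 = 0.5596.
g_dust = 0.5886 − 0.5596 = 0.03.

0.03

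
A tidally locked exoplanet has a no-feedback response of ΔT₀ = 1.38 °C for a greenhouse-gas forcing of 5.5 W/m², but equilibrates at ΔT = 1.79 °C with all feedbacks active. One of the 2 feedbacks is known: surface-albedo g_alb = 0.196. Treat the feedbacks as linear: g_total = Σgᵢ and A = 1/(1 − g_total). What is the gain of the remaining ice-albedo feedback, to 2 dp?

0.03

Amplification A = ΔT/ΔT₀ = 1.79/1.38 = 1.297.
Total gain g = 1 − 1/A = 1 − 1/1.297 = 0.229.
The known gain is 0.196.
g_ice = 0.229 − 0.196 = 0.03.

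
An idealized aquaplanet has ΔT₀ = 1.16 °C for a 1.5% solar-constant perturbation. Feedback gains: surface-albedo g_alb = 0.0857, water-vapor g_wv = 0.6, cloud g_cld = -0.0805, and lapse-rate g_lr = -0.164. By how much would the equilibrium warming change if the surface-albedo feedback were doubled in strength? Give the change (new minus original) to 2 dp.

0.38 °C

Original: g = 0.4412, ΔT = 1.16/(1−0.4412) = 2.0759 °C.
With doubled surface-albedo: g' = 0.5269, ΔT' = 1.16/(1−0.5269) = 2.4519 °C.
Change = 2.4519 − 2.0759 = 0.38 °C.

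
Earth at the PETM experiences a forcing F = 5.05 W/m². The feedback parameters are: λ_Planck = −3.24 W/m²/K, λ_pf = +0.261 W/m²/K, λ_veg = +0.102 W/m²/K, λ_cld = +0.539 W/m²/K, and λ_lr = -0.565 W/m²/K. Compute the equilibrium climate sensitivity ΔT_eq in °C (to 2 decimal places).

Net feedback parameter λ = (−3.24) + (+0.261) + (+0.102) + (+0.539) + (-0.565) = -2.903 W/m²/K.
ΔT = −F/λ = −5.05/(-2.903) = 1.74 °C.

1.74 °C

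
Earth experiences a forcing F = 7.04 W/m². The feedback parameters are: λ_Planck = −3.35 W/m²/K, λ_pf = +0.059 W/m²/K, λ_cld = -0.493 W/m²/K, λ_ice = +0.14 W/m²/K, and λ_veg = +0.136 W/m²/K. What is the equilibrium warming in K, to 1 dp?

2.0 K

Net feedback parameter λ = (−3.35) + (+0.059) + (-0.493) + (+0.14) + (+0.136) = -3.508 W/m²/K.
ΔT = −F/λ = −7.04/(-3.508) = 2.0 K.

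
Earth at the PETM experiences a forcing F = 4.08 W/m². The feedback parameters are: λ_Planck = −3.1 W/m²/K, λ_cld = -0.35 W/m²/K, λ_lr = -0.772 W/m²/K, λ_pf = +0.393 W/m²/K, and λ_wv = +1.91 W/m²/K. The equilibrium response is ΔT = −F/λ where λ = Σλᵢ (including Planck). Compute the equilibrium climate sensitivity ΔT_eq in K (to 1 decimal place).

2.1 K

Net feedback parameter λ = (−3.1) + (-0.35) + (-0.772) + (+0.393) + (+1.91) = -1.919 W/m²/K.
ΔT = −F/λ = −4.08/(-1.919) = 2.1 K.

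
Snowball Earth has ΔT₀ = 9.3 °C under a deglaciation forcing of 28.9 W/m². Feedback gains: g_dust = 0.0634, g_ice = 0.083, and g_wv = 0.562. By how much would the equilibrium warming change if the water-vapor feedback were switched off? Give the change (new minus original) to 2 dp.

Original: g = 0.7084, ΔT = 9.3/(1−0.7084) = 31.8930 °C.
Without water-vapor: g' = 0.1464, ΔT' = 9.3/(1−0.1464) = 10.8950 °C.
Change = 10.8950 − 31.8930 = -21.00 °C.

-21.00 °C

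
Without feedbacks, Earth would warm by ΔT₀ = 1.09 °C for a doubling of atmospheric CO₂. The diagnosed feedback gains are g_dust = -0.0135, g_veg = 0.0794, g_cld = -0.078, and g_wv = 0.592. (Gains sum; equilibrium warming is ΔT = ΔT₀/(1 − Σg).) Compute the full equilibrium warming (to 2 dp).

2.59 °C

Total gain g = -0.0135 + 0.0794 − 0.078 + 0.592 = 0.5799.
Amplification A = 1/(1 − 0.5799) = 2.38.
ΔT = 1.09 × 2.38 = 2.59 °C.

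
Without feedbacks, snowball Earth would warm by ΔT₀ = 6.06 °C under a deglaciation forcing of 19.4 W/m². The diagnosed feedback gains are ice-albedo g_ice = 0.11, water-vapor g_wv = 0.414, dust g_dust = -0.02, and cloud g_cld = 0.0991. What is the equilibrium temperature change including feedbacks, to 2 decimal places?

Total gain g = 0.11 + 0.414 − 0.02 + 0.0991 = 0.6031.
Amplification A = 1/(1 − 0.6031) = 2.52.
ΔT = 6.06 × 2.52 = 15.27 °C.

15.27 °C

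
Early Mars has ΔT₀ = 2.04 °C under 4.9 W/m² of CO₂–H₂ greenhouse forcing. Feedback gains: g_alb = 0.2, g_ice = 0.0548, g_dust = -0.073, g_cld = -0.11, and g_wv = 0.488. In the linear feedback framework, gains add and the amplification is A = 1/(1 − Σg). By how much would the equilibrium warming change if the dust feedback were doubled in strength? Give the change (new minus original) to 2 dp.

-0.66 °C

Original: g = 0.5598, ΔT = 2.04/(1−0.5598) = 4.6343 °C.
With doubled dust: g' = 0.4868, ΔT' = 2.04/(1−0.4868) = 3.9751 °C.
Change = 3.9751 − 4.6343 = -0.66 °C.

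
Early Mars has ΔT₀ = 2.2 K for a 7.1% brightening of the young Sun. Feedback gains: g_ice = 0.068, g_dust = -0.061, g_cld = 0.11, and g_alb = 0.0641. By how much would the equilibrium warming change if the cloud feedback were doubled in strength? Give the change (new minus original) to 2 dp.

0.42 K

Original: g = 0.1811, ΔT = 2.2/(1−0.1811) = 2.6865 K.
With doubled cloud: g' = 0.2911, ΔT' = 2.2/(1−0.2911) = 3.1034 K.
Change = 3.1034 − 2.6865 = 0.42 K.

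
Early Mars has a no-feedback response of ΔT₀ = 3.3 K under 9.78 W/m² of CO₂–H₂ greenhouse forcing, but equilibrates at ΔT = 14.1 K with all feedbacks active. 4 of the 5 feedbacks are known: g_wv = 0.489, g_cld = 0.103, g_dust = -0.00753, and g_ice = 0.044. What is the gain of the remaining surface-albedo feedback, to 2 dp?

Amplification A = ΔT/ΔT₀ = 14.1/3.3 = 4.273.
Total gain g = 1 − 1/A = 1 − 1/4.273 = 0.766.
Known gains sum to 0.489 + 0.103 − 0.00753 + 0.044 = 0.62847.
g_alb = 0.766 − 0.62847 = 0.14.

0.14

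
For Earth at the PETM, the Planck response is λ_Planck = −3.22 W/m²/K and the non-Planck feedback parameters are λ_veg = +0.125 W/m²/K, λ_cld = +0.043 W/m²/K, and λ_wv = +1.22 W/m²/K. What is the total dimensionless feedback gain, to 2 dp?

Convert to gains: g_veg = 0.125/3.22 = 0.03882; g_cld = 0.043/3.22 = 0.01335; g_wv = 1.22/3.22 = 0.3789.
Total gain g = 0.43107.

0.43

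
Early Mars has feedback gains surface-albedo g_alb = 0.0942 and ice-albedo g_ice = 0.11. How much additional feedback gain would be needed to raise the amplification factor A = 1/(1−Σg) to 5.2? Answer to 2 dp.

0.60

Current total gain = 0.2042.
Target gain for A = 5.2: g* = 1 − 1/5.2 = 0.8077.
Additional gain needed = 0.8077 − 0.2042 = 0.60.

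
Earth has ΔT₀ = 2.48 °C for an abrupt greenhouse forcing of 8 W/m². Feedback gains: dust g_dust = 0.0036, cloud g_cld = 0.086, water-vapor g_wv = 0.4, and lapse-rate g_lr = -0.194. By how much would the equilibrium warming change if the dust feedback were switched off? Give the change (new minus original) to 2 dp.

-0.02 °C

Original: g = 0.2956, ΔT = 2.48/(1−0.2956) = 3.5207 °C.
Without dust: g' = 0.292, ΔT' = 2.48/(1−0.292) = 3.5028 °C.
Change = 3.5028 − 3.5207 = -0.02 °C.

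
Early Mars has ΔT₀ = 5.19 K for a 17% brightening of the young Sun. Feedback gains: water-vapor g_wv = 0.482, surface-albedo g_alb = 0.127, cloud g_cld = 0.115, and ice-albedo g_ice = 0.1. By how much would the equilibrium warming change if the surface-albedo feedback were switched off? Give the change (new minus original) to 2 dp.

-12.36 K

Original: g = 0.824, ΔT = 5.19/(1−0.824) = 29.4886 K.
Without surface-albedo: g' = 0.697, ΔT' = 5.19/(1−0.697) = 17.1287 K.
Change = 17.1287 − 29.4886 = -12.36 K.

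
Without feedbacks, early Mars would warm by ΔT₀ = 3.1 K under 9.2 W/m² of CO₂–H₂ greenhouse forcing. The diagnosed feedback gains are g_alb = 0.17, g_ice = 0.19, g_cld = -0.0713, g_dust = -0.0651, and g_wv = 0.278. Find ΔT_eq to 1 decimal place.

Total gain g = 0.17 + 0.19 − 0.0713 − 0.0651 + 0.278 = 0.5016.
Amplification A = 1/(1 − 0.5016) = 2.006.
ΔT = 3.1 × 2.006 = 6.2 K.

6.2 K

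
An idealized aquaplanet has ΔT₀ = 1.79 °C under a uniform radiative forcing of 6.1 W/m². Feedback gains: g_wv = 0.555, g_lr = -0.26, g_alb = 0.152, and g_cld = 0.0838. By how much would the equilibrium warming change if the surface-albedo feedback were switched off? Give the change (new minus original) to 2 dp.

-0.93 °C

Original: g = 0.5308, ΔT = 1.79/(1−0.5308) = 3.8150 °C.
Without surface-albedo: g' = 0.3788, ΔT' = 1.79/(1−0.3788) = 2.8815 °C.
Change = 2.8815 − 3.8150 = -0.93 °C.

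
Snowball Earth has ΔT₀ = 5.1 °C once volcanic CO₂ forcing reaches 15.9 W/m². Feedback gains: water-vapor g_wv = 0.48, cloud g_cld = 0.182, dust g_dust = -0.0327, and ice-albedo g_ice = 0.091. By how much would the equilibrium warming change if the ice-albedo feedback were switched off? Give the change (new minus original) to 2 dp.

Original: g = 0.7203, ΔT = 5.1/(1−0.7203) = 18.2338 °C.
Without ice-albedo: g' = 0.6293, ΔT' = 5.1/(1−0.6293) = 13.7578 °C.
Change = 13.7578 − 18.2338 = -4.48 °C.

-4.48 °C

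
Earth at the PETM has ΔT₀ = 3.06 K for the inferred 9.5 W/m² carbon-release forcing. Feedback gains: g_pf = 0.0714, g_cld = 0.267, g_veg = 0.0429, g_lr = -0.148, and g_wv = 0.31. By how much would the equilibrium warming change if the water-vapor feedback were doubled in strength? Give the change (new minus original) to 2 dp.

Original: g = 0.5433, ΔT = 3.06/(1−0.5433) = 6.7002 K.
With doubled water-vapor: g' = 0.8533, ΔT' = 3.06/(1−0.8533) = 20.8589 K.
Change = 20.8589 − 6.7002 = 14.16 K.

14.16 K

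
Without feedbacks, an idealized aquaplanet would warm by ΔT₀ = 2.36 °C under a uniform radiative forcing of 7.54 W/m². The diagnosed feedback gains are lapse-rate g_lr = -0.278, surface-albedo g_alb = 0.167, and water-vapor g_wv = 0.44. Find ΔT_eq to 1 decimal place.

3.5 °C

Total gain g = -0.278 + 0.167 + 0.44 = 0.329.
Amplification A = 1/(1 − 0.329) = 1.49.
ΔT = 2.36 × 1.49 = 3.5 °C.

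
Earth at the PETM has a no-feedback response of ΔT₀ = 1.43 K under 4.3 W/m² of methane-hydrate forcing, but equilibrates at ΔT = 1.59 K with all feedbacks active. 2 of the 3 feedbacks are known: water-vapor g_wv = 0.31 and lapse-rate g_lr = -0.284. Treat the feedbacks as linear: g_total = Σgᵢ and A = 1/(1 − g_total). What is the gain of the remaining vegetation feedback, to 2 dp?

Amplification A = ΔT/ΔT₀ = 1.59/1.43 = 1.112.
Total gain g = 1 − 1/A = 1 − 1/1.112 = 0.1007.
Known gains sum to 0.31 − 0.284 = 0.026.
g_veg = 0.1007 − 0.026 = 0.07.

0.07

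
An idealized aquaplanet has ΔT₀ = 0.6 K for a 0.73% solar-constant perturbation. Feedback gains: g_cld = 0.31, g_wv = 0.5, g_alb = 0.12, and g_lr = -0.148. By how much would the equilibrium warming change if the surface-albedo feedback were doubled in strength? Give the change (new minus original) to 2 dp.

3.37 K

Original: g = 0.782, ΔT = 0.6/(1−0.782) = 2.7523 K.
With doubled surface-albedo: g' = 0.902, ΔT' = 0.6/(1−0.902) = 6.1224 K.
Change = 6.1224 − 2.7523 = 3.37 K.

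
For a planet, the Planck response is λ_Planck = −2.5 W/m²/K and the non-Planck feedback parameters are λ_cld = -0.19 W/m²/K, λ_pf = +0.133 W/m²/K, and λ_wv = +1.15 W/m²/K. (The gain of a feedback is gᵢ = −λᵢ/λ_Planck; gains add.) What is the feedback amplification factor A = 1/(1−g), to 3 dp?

Convert to gains: g_cld = -0.19/2.5 = -0.076; g_pf = 0.133/2.5 = 0.0532; g_wv = 1.15/2.5 = 0.46.
Total gain g = 0.4372.
A = 1/(1 − 0.4372) = 1.777.

1.777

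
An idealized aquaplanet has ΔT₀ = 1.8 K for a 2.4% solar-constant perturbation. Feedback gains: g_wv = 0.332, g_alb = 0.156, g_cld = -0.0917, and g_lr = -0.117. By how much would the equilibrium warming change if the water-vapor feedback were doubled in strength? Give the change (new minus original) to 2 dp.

Original: g = 0.2793, ΔT = 1.8/(1−0.2793) = 2.4976 K.
With doubled water-vapor: g' = 0.6113, ΔT' = 1.8/(1−0.6113) = 4.6308 K.
Change = 4.6308 − 2.4976 = 2.13 K.

2.13 K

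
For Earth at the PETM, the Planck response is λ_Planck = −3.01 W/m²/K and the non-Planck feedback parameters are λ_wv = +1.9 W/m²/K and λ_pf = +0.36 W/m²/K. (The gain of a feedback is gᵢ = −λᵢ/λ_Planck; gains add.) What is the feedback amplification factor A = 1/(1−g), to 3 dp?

Convert to gains: g_wv = 1.9/3.01 = 0.6312; g_pf = 0.36/3.01 = 0.1196.
Total gain g = 0.7508.
A = 1/(1 − 0.7508) = 4.013.

4.013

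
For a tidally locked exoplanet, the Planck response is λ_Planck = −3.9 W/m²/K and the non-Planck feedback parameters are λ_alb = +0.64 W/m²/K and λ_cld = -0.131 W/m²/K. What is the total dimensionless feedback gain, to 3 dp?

0.131

Convert to gains: g_alb = 0.64/3.9 = 0.1641; g_cld = -0.131/3.9 = -0.03359.
Total gain g = 0.13051.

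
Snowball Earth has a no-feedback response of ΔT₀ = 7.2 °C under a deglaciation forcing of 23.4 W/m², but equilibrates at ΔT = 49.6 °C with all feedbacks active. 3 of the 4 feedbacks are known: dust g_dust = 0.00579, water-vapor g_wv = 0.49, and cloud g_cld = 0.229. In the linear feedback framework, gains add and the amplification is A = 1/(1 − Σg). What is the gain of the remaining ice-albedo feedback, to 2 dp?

Amplification A = ΔT/ΔT₀ = 49.6/7.2 = 6.889.
Total gain g = 1 − 1/A = 1 − 1/6.889 = 0.8548.
Known gains sum to 0.00579 + 0.49 + 0.229 = 0.72479.
g_ice = 0.8548 − 0.72479 = 0.13.

0.13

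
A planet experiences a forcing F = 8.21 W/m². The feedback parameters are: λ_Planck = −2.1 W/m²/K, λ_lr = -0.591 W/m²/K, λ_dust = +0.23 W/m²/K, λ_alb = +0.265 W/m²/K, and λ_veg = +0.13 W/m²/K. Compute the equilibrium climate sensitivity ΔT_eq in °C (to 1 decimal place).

4.0 °C

Net feedback parameter λ = (−2.1) + (-0.591) + (+0.23) + (+0.265) + (+0.13) = -2.066 W/m²/K.
ΔT = −F/λ = −8.21/(-2.066) = 4.0 °C.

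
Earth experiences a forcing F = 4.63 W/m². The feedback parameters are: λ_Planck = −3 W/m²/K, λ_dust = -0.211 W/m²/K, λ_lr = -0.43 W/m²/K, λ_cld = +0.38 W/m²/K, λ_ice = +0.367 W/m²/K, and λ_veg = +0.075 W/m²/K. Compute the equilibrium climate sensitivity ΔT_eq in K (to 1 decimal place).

1.6 K

Net feedback parameter λ = (−3) + (-0.211) + (-0.43) + (+0.38) + (+0.367) + (+0.075) = -2.819 W/m²/K.
ΔT = −F/λ = −4.63/(-2.819) = 1.6 K.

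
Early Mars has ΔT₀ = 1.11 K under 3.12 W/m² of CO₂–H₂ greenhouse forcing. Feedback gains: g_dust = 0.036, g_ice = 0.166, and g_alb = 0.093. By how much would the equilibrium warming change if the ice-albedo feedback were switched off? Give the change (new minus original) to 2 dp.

-0.30 K

Original: g = 0.295, ΔT = 1.11/(1−0.295) = 1.5745 K.
Without ice-albedo: g' = 0.129, ΔT' = 1.11/(1−0.129) = 1.2744 K.
Change = 1.2744 − 1.5745 = -0.30 K.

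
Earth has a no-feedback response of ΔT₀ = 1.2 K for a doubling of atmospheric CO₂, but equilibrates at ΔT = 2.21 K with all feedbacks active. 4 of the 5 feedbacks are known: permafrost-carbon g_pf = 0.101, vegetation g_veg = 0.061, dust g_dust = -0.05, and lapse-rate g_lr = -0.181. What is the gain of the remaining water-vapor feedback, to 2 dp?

0.53

Amplification A = ΔT/ΔT₀ = 2.21/1.2 = 1.842.
Total gain g = 1 − 1/A = 1 − 1/1.842 = 0.4571.
Known gains sum to 0.101 + 0.061 − 0.05 − 0.181 = -0.069.
g_wv = 0.4571 + 0.069 = 0.53.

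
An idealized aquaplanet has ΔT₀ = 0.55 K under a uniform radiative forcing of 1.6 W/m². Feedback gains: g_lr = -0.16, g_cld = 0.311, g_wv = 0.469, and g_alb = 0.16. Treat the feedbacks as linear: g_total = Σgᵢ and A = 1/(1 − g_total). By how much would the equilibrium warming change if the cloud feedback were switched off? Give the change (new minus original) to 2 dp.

Original: g = 0.78, ΔT = 0.55/(1−0.78) = 2.5000 K.
Without cloud: g' = 0.469, ΔT' = 0.55/(1−0.469) = 1.0358 K.
Change = 1.0358 − 2.5000 = -1.46 K.

-1.46 K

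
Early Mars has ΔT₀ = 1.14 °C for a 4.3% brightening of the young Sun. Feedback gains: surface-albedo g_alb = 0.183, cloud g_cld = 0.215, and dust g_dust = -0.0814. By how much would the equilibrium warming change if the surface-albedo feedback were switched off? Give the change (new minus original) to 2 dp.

Original: g = 0.3166, ΔT = 1.14/(1−0.3166) = 1.6681 °C.
Without surface-albedo: g' = 0.1336, ΔT' = 1.14/(1−0.1336) = 1.3158 °C.
Change = 1.3158 − 1.6681 = -0.35 °C.

-0.35 °C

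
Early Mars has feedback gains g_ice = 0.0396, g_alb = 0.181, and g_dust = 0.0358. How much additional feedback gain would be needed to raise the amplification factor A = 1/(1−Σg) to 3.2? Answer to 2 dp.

Current total gain = 0.2564.
Target gain for A = 3.2: g* = 1 − 1/3.2 = 0.6875.
Additional gain needed = 0.6875 − 0.2564 = 0.43.

0.43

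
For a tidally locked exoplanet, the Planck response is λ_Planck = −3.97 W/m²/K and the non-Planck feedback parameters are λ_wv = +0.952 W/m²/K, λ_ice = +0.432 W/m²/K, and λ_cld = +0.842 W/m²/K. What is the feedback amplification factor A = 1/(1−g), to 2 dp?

Convert to gains: g_wv = 0.952/3.97 = 0.2398; g_ice = 0.432/3.97 = 0.1088; g_cld = 0.842/3.97 = 0.2121.
Total gain g = 0.5607.
A = 1/(1 − 0.5607) = 2.28.

2.28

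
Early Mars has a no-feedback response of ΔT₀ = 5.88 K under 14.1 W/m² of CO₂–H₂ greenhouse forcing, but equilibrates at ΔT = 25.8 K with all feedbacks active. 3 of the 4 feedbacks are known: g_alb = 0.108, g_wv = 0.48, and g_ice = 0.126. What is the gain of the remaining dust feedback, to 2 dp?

Amplification A = ΔT/ΔT₀ = 25.8/5.88 = 4.388.
Total gain g = 1 − 1/A = 1 − 1/4.388 = 0.7721.
Known gains sum to 0.108 + 0.48 + 0.126 = 0.714.
g_dust = 0.7721 − 0.714 = 0.06.

0.06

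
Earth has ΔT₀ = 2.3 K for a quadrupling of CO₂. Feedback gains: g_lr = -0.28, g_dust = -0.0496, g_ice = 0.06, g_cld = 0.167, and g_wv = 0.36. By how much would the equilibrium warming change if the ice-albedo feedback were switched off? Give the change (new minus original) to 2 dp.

Original: g = 0.2574, ΔT = 2.3/(1−0.2574) = 3.0972 K.
Without ice-albedo: g' = 0.1974, ΔT' = 2.3/(1−0.1974) = 2.8657 K.
Change = 2.8657 − 3.0972 = -0.23 K.

-0.23 K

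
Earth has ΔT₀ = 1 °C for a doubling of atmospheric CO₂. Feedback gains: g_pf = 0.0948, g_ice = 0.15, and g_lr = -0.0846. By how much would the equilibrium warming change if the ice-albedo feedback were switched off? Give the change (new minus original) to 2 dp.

-0.18 °C

Original: g = 0.1602, ΔT = 1/(1−0.1602) = 1.1908 °C.
Without ice-albedo: g' = 0.0102, ΔT' = 1/(1−0.0102) = 1.0103 °C.
Change = 1.0103 − 1.1908 = -0.18 °C.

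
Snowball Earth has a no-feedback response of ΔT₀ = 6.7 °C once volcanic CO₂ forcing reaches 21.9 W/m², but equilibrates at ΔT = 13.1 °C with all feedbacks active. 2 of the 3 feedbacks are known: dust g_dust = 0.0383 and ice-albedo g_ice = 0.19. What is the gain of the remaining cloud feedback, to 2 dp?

Amplification A = ΔT/ΔT₀ = 13.1/6.7 = 1.955.
Total gain g = 1 − 1/A = 1 − 1/1.955 = 0.4885.
Known gains sum to 0.0383 + 0.19 = 0.2283.
g_cld = 0.4885 − 0.2283 = 0.26.

0.26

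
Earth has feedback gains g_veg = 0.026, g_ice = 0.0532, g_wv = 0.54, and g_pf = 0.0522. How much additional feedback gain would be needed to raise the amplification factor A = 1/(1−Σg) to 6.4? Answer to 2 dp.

0.17

Current total gain = 0.6714.
Target gain for A = 6.4: g* = 1 − 1/6.4 = 0.8438.
Additional gain needed = 0.8438 − 0.6714 = 0.17.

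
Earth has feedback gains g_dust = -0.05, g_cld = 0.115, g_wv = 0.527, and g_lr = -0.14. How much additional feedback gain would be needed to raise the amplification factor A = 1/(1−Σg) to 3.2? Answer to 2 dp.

Current total gain = 0.452.
Target gain for A = 3.2: g* = 1 − 1/3.2 = 0.6875.
Additional gain needed = 0.6875 − 0.452 = 0.24.

0.24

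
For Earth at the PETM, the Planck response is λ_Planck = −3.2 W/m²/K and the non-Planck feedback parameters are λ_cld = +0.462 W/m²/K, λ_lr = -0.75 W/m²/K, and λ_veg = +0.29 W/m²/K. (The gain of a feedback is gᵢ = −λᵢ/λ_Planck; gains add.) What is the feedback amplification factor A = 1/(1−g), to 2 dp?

Convert to gains: g_cld = 0.462/3.2 = 0.1444; g_lr = -0.75/3.2 = -0.2344; g_veg = 0.29/3.2 = 0.09062.
Total gain g = 0.00062.
A = 1/(1 − 0.00062) = 1.00.

1.00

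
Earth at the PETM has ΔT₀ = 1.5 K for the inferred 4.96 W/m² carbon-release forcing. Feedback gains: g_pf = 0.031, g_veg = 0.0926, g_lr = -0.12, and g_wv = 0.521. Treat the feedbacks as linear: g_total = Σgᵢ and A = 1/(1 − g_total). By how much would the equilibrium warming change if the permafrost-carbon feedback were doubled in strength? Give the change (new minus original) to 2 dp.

Original: g = 0.5246, ΔT = 1.5/(1−0.5246) = 3.1552 K.
With doubled permafrost-carbon: g' = 0.5556, ΔT' = 1.5/(1−0.5556) = 3.3753 K.
Change = 3.3753 − 3.1552 = 0.22 K.

0.22 K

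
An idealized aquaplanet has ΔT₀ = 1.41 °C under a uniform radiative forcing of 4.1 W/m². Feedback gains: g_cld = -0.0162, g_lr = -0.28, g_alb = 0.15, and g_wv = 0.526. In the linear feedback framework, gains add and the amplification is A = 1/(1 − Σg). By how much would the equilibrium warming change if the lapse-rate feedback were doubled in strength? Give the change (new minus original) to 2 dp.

-0.71 °C

Original: g = 0.3798, ΔT = 1.41/(1−0.3798) = 2.2735 °C.
With doubled lapse-rate: g' = 0.0998, ΔT' = 1.41/(1−0.0998) = 1.5663 °C.
Change = 1.5663 − 2.2735 = -0.71 °C.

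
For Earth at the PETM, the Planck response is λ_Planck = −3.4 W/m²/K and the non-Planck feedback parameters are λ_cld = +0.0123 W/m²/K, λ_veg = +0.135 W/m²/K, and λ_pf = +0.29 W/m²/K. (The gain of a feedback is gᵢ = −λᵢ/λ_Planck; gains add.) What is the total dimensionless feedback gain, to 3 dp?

Convert to gains: g_cld = 0.0123/3.4 = 0.003618; g_veg = 0.135/3.4 = 0.03971; g_pf = 0.29/3.4 = 0.08529.
Total gain g = 0.128618.

0.129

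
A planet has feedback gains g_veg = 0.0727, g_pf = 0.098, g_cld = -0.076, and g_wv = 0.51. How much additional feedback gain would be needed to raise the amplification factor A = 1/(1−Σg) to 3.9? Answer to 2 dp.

0.14

Current total gain = 0.6047.
Target gain for A = 3.9: g* = 1 − 1/3.9 = 0.7436.
Additional gain needed = 0.7436 − 0.6047 = 0.14.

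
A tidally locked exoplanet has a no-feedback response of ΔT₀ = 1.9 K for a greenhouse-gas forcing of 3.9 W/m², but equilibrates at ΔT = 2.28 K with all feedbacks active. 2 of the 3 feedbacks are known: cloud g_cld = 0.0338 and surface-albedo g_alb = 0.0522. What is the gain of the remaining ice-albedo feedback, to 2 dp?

Amplification A = ΔT/ΔT₀ = 2.28/1.9 = 1.2.
Total gain g = 1 − 1/A = 1 − 1/1.2 = 0.1667.
Known gains sum to 0.0338 + 0.0522 = 0.086.
g_ice = 0.1667 − 0.086 = 0.08.

0.08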